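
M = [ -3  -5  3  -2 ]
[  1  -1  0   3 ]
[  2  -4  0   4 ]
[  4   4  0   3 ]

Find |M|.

det(M) = 102

Expand along column 3 (it has 3 zeros):
  + (3) · M_13   where M_13 = det([1 -1 3; 2 -4 4; 4 4 3]) = 34
det = (+1)·(3)·(34) = 102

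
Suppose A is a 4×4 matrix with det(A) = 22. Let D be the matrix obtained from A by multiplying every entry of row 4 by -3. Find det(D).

det(D) = -66

Scaling one row by -3 multiplies the determinant by -3.
det(D) = (-3)·(22) = -66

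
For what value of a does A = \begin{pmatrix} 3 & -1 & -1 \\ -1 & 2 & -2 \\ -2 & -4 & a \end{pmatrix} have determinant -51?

-3

Expanding along the row containing a, det(A) is linear in a: det(A) = (5)·a + (-36).
Set (5)·a + (-36) = -51  ⇒  (5)·a = -15  ⇒  a = -3.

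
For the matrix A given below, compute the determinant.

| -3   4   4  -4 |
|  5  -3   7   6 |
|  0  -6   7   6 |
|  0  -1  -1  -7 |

2467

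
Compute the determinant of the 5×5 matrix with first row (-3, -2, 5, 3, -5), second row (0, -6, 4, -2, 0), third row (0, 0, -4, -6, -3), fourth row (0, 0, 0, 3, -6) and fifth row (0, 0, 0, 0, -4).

The matrix is upper triangular, so the determinant is the product of the diagonal entries:
det = (-3) · (-6) · (-4) · (3) · (-4) = 864

The determinant is 864.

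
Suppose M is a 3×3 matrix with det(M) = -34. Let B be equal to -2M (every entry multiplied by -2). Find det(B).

For a 3×3 matrix, det(-2M) = (-2)^3·det(M) = -8·det(M).
det(B) = (-8)·(-34) = 272

det(B) = 272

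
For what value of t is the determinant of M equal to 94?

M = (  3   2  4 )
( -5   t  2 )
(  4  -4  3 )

t = 8

Expanding along the row containing t, det(M) is linear in t: det(M) = (-7)·t + (150).
Set (-7)·t + (150) = 94  ⇒  (-7)·t = -56  ⇒  t = 8.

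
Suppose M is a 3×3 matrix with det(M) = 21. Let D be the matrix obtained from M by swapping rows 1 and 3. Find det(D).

Swapping two rows multiplies the determinant by −1.
det(D) = (-1)·(21) = -21

det(D) = -21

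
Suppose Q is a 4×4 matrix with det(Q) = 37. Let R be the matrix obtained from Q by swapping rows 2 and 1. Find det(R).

Swapping two rows multiplies the determinant by −1.
det(R) = (-1)·(37) = -37

The determinant is -37.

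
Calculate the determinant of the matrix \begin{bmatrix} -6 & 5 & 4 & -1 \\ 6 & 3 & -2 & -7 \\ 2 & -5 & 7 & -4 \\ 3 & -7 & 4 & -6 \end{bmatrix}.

Expand along row 1:
  + (-6) · M_11   where M_11 = det([3 -2 -7; -5 7 -4; -7 4 -6]) = -277
  − (5) · M_12   where M_12 = det([6 -2 -7; 2 7 -4; 3 4 -6]) = -65
  + (4) · M_13   where M_13 = det([6 3 -7; 2 -5 -4; 3 -7 -6]) = 5
  − (-1) · M_14   where M_14 = det([6 3 -2; 2 -5 7; 3 -7 4]) = 211
det = (+1)·(-6)·(-277) + (-1)·(5)·(-65) + (+1)·(4)·(5) + (-1)·(-1)·(211) = 2218

The determinant is 2218.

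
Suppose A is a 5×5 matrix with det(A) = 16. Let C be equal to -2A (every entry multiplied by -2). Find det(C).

-512

For a 5×5 matrix, det(-2A) = (-2)^5·det(A) = -32·det(A).
det(C) = (-32)·(16) = -512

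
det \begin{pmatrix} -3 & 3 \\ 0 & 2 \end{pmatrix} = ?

-6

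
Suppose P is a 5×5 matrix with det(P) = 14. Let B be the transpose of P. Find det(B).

14

det(Pᵀ) = det(P).
det(B) = (1)·(14) = 14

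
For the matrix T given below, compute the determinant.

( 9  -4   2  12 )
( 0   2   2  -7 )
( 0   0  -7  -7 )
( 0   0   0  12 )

T is upper triangular, so det(T) is the product of the diagonal entries:
det = (9) · (2) · (-7) · (12) = -1512

det(T) = -1512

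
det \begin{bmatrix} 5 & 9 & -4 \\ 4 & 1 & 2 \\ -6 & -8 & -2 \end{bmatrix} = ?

Expand along column 1:
  + 5 · |1 2; -8 -2| = 5·(-2 − (-16)) = 70
  − 4 · |9 -4; -8 -2| = −4·(-18 − 32) = 200
  + (-6) · |9 -4; 1 2| = (-6)·(18 − (-4)) = -132
Sum: (70) + (200) + (-132) = 138

138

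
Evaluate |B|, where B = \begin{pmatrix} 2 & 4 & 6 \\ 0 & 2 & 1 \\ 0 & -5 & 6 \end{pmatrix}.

34

Expand along column 1:
  + 2 · |2 1; -5 6| = 2·(12 − (-5)) = 34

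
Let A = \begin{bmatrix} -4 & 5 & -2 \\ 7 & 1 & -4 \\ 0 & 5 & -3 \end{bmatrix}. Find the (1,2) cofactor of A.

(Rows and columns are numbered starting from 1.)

21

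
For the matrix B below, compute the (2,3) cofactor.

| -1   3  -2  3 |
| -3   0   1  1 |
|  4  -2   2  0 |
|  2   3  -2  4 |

-8

Delete row 2 and column 3; the remaining 3×3 submatrix is [-1 3 3; 4 -2 0; 2 3 4].
Its determinant is 8.
The cofactor carries sign (−1)^(2+3) = −1, so C_{2,3} = −(8) = -8.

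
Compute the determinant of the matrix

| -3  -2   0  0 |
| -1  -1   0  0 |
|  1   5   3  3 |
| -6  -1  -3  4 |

21

The matrix is block lower-triangular with a 2×2 block and a 2×2 block on the diagonal, so its determinant equals the product of the determinants of the diagonal blocks.
det of the 2×2 block = 1
det of the 2×2 block = 21
det = (1)·(21) = 21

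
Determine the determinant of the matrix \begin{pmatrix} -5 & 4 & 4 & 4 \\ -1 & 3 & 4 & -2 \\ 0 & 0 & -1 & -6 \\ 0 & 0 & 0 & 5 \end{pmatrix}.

The matrix is block upper-triangular with a 2×2 block and a 2×2 block on the diagonal, so its determinant equals the product of the determinants of the diagonal blocks.
det of the 2×2 block = -11
det of the 2×2 block = -5
det = (-11)·(-5) = 55

The determinant is 55.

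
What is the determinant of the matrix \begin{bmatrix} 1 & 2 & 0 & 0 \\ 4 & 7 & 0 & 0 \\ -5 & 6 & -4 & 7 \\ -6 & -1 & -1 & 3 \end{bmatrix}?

The determinant is 5.

The matrix is block lower-triangular with a 2×2 block and a 2×2 block on the diagonal, so its determinant equals the product of the determinants of the diagonal blocks.
det of the 2×2 block = -1
det of the 2×2 block = -5
det = (-1)·(-5) = 5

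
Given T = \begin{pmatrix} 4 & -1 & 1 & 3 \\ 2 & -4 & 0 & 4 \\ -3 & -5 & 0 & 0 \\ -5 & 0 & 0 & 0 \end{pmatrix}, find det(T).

|T| = -100

Expand along row 4 (it has 3 zeros):
  − (-5) · M_41   where M_41 = det([-1 1 3; -4 0 4; -5 0 0]) = -20
det = (-1)·(-5)·(-20) = -100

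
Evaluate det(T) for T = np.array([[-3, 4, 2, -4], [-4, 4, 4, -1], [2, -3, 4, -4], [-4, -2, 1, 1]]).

Expand along row 1:
  + (-3) · M_11   where M_11 = det([4 4 -1; -3 4 -4; -2 1 1]) = 71
  − (4) · M_12   where M_12 = det([-4 4 -1; 2 4 -4; -4 1 1]) = 6
  + (2) · M_13   where M_13 = det([-4 4 -1; 2 -3 -4; -4 -2 1]) = 116
  − (-4) · M_14   where M_14 = det([-4 4 4; 2 -3 4; -4 -2 1]) = -156
det = (+1)·(-3)·(71) + (-1)·(4)·(6) + (+1)·(2)·(116) + (-1)·(-4)·(-156) = -629

-629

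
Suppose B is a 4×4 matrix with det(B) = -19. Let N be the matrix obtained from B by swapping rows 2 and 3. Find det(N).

Swapping two rows multiplies the determinant by −1.
det(N) = (-1)·(-19) = 19

|N| = 19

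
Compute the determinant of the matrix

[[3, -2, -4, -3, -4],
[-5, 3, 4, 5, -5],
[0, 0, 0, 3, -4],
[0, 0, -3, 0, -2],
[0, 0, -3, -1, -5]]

The matrix is block upper-triangular with a 2×2 block and a 3×3 block on the diagonal, so its determinant equals the product of the determinants of the diagonal blocks.
det of the 2×2 block = -1
det of the 3×3 block = -39
det = (-1)·(-39) = 39

39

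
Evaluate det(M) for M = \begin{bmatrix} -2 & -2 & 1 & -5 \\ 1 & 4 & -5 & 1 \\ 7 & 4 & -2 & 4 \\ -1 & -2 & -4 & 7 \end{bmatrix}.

Expand along row 1:
  + (-2) · M_11   where M_11 = det([4 -5 1; 4 -2 4; -2 -4 7]) = 168
  − (-2) · M_12   where M_12 = det([1 -5 1; 7 -2 4; -1 -4 7]) = 237
  + (1) · M_13   where M_13 = det([1 4 1; 7 4 4; -1 -2 7]) = -186
  − (-5) · M_14   where M_14 = det([1 4 -5; 7 4 -2; -1 -2 -4]) = 150
det = (+1)·(-2)·(168) + (-1)·(-2)·(237) + (+1)·(1)·(-186) + (-1)·(-5)·(150) = 702

702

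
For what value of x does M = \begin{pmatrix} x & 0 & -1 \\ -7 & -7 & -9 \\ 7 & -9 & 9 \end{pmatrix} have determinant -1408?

Expanding along the row containing x, det(M) is linear in x: det(M) = (-144)·x + (-112).
Set (-144)·x + (-112) = -1408  ⇒  (-144)·x = -1296  ⇒  x = 9.

9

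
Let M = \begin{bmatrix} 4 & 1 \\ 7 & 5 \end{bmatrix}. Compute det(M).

13

det(M) = 4·5 − 1·7 = 20 − 7 = 13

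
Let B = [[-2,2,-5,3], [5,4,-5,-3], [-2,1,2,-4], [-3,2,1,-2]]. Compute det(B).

-221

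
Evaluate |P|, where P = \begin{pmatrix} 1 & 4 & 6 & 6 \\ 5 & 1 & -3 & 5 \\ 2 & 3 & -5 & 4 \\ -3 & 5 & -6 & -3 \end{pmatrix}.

Expand along row 1:
  + (1) · M_11   where M_11 = det([1 -3 5; 3 -5 4; 5 -6 -3]) = -13
  − (4) · M_12   where M_12 = det([5 -3 5; 2 -5 4; -3 -6 -3]) = 78
  + (6) · M_13   where M_13 = det([5 1 5; 2 3 4; -3 5 -3]) = -56
  − (6) · M_14   where M_14 = det([5 1 -3; 2 3 -5; -3 5 -6]) = 5
det = (+1)·(1)·(-13) + (-1)·(4)·(78) + (+1)·(6)·(-56) + (-1)·(6)·(5) = -691

-691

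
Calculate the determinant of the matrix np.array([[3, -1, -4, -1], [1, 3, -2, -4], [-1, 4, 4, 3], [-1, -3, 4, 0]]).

The determinant is -270.

Expand along row 4 (it has 1 zero):
  − (-1) · M_41   where M_41 = det([-1 -4 -1; 3 -2 -4; 4 4 3]) = 70
  + (-3) · M_42   where M_42 = det([3 -4 -1; 1 -2 -4; -1 4 3]) = 24
  − (4) · M_43   where M_43 = det([3 -1 -1; 1 3 -4; -1 4 3]) = 67
det = (-1)·(-1)·(70) + (+1)·(-3)·(24) + (-1)·(4)·(67) = -270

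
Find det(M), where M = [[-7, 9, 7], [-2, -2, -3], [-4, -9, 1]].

399

Expand along column 1:
  + (-7) · |-2 -3; -9 1| = (-7)·(-2 − 27) = 203
  − (-2) · |9 7; -9 1| = −(-2)·(9 − (-63)) = 144
  + (-4) · |9 7; -2 -3| = (-4)·(-27 − (-14)) = 52
Sum: (203) + (144) + (52) = 399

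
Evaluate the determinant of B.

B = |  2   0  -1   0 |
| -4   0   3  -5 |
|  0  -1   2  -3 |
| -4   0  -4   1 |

-58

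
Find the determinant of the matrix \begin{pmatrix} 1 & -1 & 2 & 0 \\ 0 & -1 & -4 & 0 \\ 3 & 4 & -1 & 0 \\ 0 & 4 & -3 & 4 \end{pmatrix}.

Expand along column 4 (it has 3 zeros):
  + (4) · M_44   where M_44 = det([1 -1 2; 0 -1 -4; 3 4 -1]) = 35
det = (+1)·(4)·(35) = 140

140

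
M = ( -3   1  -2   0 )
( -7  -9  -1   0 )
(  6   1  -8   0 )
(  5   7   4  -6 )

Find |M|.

The determinant is 2250.

Expand along column 4 (it has 3 zeros):
  + (-6) · M_44   where M_44 = det([-3 1 -2; -7 -9 -1; 6 1 -8]) = -375
det = (+1)·(-6)·(-375) = 2250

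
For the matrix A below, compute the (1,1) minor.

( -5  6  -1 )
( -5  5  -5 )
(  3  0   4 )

20

Delete row 1 and column 1; the remaining 2×2 submatrix is [5 -5; 0 4].
Its determinant is 5·4 − (-5)·0 = 20.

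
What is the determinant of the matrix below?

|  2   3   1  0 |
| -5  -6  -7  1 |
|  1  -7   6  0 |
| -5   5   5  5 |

Expand along column 4 (it has 2 zeros):
  + (1) · M_24   where M_24 = det([2 3 1; 1 -7 6; -5 5 5]) = -265
  + (5) · M_44   where M_44 = det([2 3 1; -5 -6 -7; 1 -7 6]) = -60
det = (+1)·(1)·(-265) + (+1)·(5)·(-60) = -565

-565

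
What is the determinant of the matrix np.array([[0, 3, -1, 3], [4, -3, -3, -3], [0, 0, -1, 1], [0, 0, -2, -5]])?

The matrix is block upper-triangular with a 2×2 block and a 2×2 block on the diagonal, so its determinant equals the product of the determinants of the diagonal blocks.
det of the 2×2 block = -12
det of the 2×2 block = 7
det = (-12)·(7) = -84

The determinant is -84.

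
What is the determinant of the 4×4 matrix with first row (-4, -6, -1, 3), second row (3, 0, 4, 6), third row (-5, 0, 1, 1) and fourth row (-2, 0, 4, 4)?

The determinant is -216.

Expand along column 2 (it has 3 zeros):
  − (-6) · M_12   where M_12 = det([3 4 6; -5 1 1; -2 4 4]) = -36
det = (-1)·(-6)·(-36) = -216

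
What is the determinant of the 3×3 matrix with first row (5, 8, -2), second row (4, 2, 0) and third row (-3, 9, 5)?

-194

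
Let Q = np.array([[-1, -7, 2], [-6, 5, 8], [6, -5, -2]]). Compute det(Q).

-282

Expand along row 1:
  + (-1) · |5 8; -5 -2| = (-1)·(-10 − (-40)) = -30
  − (-7) · |-6 8; 6 -2| = −(-7)·(12 − 48) = -252
  + 2 · |-6 5; 6 -5| = 2·(30 − 30) = 0
Sum: (-30) + (-252) + (0) = -282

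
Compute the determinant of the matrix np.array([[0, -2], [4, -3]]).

det = 0·(-3) − (-2)·4 = 0 − (-8) = 8

8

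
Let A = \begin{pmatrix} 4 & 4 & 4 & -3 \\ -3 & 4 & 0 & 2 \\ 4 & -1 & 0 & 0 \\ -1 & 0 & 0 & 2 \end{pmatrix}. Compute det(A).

|A| = -112

Expand along column 3 (it has 3 zeros):
  + (4) · M_13   where M_13 = det([-3 4 2; 4 -1 0; -1 0 2]) = -28
det = (+1)·(4)·(-28) = -112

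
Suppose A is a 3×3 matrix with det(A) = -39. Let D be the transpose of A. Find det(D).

det(Aᵀ) = det(A).
det(D) = (1)·(-39) = -39

-39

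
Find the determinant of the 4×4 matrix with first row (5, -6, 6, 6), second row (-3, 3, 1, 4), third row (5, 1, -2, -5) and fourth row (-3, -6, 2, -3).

The determinant is 733.

Expand along row 1:
  + (5) · M_11   where M_11 = det([3 1 4; 1 -2 -5; -6 2 -3]) = 41
  − (-6) · M_12   where M_12 = det([-3 1 4; 5 -2 -5; -3 2 -3]) = -2
  + (6) · M_13   where M_13 = det([-3 3 4; 5 1 -5; -3 -6 -3]) = 81
  − (6) · M_14   where M_14 = det([-3 3 1; 5 1 -2; -3 -6 2]) = -9
det = (+1)·(5)·(41) + (-1)·(-6)·(-2) + (+1)·(6)·(81) + (-1)·(6)·(-9) = 733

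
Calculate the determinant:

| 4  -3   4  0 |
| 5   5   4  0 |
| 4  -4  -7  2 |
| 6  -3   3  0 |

Expand along column 4 (it has 3 zeros):
  − (2) · M_34   where M_34 = det([4 -3 4; 5 5 4; 6 -3 3]) = -99
det = (-1)·(2)·(-99) = 198

The determinant is 198.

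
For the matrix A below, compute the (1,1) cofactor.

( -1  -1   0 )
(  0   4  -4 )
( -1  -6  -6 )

-48

Delete row 1 and column 1; the remaining 2×2 submatrix is [4 -4; -6 -6].
Its determinant is 4·(-6) − (-4)·(-6) = -48.
The cofactor carries sign (−1)^(1+1) = +1, so C_{1,1} = +(-48) = -48.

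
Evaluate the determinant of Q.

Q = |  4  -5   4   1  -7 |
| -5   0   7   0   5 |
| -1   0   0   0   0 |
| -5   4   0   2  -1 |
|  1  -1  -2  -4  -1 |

-1071

Expand along row 3 (it has 4 zeros):
  + (-1) · M_31   where M_31 = det([-5 4 1 -7; 0 7 0 5; 4 0 2 -1; -1 -2 -4 -1]) = 1071
det = (+1)·(-1)·(1071) = -1071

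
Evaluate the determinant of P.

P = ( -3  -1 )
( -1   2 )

det(P) = (-3)·2 − (-1)·(-1) = -6 − 1 = -7

-7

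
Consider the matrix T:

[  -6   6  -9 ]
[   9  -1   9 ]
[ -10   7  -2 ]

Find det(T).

-543

Expand along row 1:
  + (-6) · |-1 9; 7 -2| = (-6)·(2 − 63) = 366
  − 6 · |9 9; -10 -2| = −6·(-18 − (-90)) = -432
  + (-9) · |9 -1; -10 7| = (-9)·(63 − 10) = -477
Sum: (366) + (-432) + (-477) = -543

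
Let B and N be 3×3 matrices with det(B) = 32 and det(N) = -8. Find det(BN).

|BN| = -256

det(BN) = det(B)·det(N) = (32)·(-8) = -256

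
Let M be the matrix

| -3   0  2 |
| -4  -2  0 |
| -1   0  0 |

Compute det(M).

Expand along column 2:
  + (-2) · |-3 2; -1 0| = (-2)·(0 − (-2)) = -4

The determinant is -4.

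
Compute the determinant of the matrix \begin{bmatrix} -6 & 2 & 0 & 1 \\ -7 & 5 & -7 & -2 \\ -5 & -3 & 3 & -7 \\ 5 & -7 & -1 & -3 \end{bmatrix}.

1952

Expand along row 1 (it has 1 zero):
  + (-6) · M_11   where M_11 = det([5 -7 -2; -3 3 -7; -7 -1 -3]) = -408
  − (2) · M_12   where M_12 = det([-7 -7 -2; -5 3 -7; 5 -1 -3]) = 482
  − (1) · M_14   where M_14 = det([-7 5 -7; -5 -3 3; 5 -7 -1]) = -468
det = (+1)·(-6)·(-408) + (-1)·(2)·(482) + (-1)·(1)·(-468) = 1952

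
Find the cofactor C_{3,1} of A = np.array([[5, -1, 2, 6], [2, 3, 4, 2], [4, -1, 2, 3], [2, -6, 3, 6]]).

Delete row 3 and column 1; the remaining 3×3 submatrix is [-1 2 6; 3 4 2; -6 3 6].
Its determinant is 120.
The cofactor carries sign (−1)^(3+1) = +1, so C_{3,1} = +(120) = 120.

120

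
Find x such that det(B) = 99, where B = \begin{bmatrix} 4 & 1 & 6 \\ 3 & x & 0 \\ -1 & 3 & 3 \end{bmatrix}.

Expanding along the row containing x, det(B) is linear in x: det(B) = (18)·x + (45).
Set (18)·x + (45) = 99  ⇒  (18)·x = 54  ⇒  x = 3.

3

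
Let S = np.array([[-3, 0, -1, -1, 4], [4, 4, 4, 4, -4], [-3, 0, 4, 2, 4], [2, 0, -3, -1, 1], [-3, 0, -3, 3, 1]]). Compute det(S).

|S| = 1240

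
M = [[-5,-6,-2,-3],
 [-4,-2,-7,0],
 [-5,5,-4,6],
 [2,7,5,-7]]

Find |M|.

Expand along row 2 (it has 1 zero):
  − (-4) · M_21   where M_21 = det([-6 -2 -3; 5 -4 6; 7 5 -7]) = -301
  + (-2) · M_22   where M_22 = det([-5 -2 -3; -5 -4 6; 2 5 -7]) = 107
  − (-7) · M_23   where M_23 = det([-5 -6 -3; -5 5 6; 2 7 -7]) = 658
det = (-1)·(-4)·(-301) + (+1)·(-2)·(107) + (-1)·(-7)·(658) = 3188

The determinant is 3188.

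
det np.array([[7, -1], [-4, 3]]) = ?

det = 7·3 − (-1)·(-4) = 21 − 4 = 17

17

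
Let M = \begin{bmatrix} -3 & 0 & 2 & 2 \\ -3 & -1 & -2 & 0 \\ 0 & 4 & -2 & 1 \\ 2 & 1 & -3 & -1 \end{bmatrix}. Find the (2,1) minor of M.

The minor is -10.

Delete row 2 and column 1; the remaining 3×3 submatrix is [0 2 2; 4 -2 1; 1 -3 -1].
Its determinant is -10.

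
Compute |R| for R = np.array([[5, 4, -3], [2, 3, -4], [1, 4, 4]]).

|R| = 77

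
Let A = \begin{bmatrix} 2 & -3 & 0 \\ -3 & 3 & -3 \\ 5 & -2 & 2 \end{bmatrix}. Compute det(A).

Expand along column 3:
  − (-3) · |2 -3; 5 -2| = −(-3)·(-4 − (-15)) = 33
  + 2 · |2 -3; -3 3| = 2·(6 − 9) = -6
Sum: (33) + (-6) = 27

27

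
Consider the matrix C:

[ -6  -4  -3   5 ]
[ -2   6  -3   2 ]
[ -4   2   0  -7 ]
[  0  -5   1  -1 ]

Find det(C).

Expand along row 3 (it has 1 zero):
  + (-4) · M_31   where M_31 = det([-4 -3 5; 6 -3 2; -5 1 -1]) = -37
  − (2) · M_32   where M_32 = det([-6 -3 5; -2 -3 2; 0 1 -1]) = -10
  − (-7) · M_34   where M_34 = det([-6 -4 -3; -2 6 -3; 0 -5 1]) = 16
det = (+1)·(-4)·(-37) + (-1)·(2)·(-10) + (-1)·(-7)·(16) = 280

|C| = 280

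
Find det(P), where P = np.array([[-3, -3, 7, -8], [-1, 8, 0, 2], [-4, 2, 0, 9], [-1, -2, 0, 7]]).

Expand along column 3 (it has 3 zeros):
  + (7) · M_13   where M_13 = det([-1 8 2; -4 2 9; -1 -2 7]) = 140
det = (+1)·(7)·(140) = 980

980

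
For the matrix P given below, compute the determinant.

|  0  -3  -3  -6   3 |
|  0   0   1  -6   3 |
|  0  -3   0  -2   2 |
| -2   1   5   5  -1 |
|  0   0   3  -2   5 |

Expand along column 1 (it has 4 zeros):
  − (-2) · M_41   where M_41 = det([-3 -3 -6 3; 0 1 -6 3; -3 0 -2 2; 0 3 -2 5]) = -216
det = (-1)·(-2)·(-216) = -432

det(P) = -432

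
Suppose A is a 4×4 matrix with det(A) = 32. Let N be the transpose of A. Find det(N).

det(N) = 32

det(Aᵀ) = det(A).
det(N) = (1)·(32) = 32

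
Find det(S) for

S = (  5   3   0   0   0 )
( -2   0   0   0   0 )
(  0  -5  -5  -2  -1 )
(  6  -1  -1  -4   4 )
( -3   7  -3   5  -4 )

414

S is block lower-triangular with a 2×2 block and a 3×3 block on the diagonal, so its determinant equals the product of the determinants of the diagonal blocks.
det of the 2×2 block = 6
det of the 3×3 block = 69
det = (6)·(69) = 414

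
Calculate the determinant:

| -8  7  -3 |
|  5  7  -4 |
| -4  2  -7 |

The determinant is 571.

Expand along column 1:
  + (-8) · |7 -4; 2 -7| = (-8)·(-49 − (-8)) = 328
  − 5 · |7 -3; 2 -7| = −5·(-49 − (-6)) = 215
  + (-4) · |7 -3; 7 -4| = (-4)·(-28 − (-21)) = 28
Sum: (328) + (215) + (28) = 571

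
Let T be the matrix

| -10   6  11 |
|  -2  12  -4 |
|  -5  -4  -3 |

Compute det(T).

1352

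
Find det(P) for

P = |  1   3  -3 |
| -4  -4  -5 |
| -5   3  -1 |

Expand along row 1:
  + 1 · |-4 -5; 3 -1| = 1·(4 − (-15)) = 19
  − 3 · |-4 -5; -5 -1| = −3·(4 − 25) = 63
  + (-3) · |-4 -4; -5 3| = (-3)·(-12 − 20) = 96
Sum: (19) + (63) + (96) = 178

178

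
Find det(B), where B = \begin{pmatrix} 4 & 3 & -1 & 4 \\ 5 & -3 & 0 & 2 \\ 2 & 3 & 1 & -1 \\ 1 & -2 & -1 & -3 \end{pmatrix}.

Expand along row 2 (it has 1 zero):
  − (5) · M_21   where M_21 = det([3 -1 4; 3 1 -1; -2 -1 -3]) = -27
  + (-3) · M_22   where M_22 = det([4 -1 4; 2 1 -1; 1 -1 -3]) = -33
  + (2) · M_24   where M_24 = det([4 3 -1; 2 3 1; 1 -2 -1]) = 12
det = (-1)·(5)·(-27) + (+1)·(-3)·(-33) + (+1)·(2)·(12) = 258

|B| = 258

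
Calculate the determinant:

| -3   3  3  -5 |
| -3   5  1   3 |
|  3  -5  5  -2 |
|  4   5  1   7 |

The determinant is 1368.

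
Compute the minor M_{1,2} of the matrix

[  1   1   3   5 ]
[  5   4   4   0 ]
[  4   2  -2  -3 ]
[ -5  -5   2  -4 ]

The minor is 194.

Delete row 1 and column 2; the remaining 3×3 submatrix is [5 4 0; 4 -2 -3; -5 2 -4].
Its determinant is 194.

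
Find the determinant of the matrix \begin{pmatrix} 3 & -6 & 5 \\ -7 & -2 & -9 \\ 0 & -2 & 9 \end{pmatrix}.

Expand along column 1:
  + 3 · |-2 -9; -2 9| = 3·(-18 − 18) = -108
  − (-7) · |-6 5; -2 9| = −(-7)·(-54 − (-10)) = -308
Sum: (-108) + (-308) = -416

The determinant is -416.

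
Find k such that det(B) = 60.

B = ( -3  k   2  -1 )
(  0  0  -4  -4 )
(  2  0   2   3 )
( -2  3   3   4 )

Expanding along the column containing k, det(B) is linear in k: det(B) = (-16)·k + (-36).
Set (-16)·k + (-36) = 60  ⇒  (-16)·k = 96  ⇒  k = -6.

-6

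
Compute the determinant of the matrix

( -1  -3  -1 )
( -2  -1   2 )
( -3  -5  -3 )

The determinant is 16.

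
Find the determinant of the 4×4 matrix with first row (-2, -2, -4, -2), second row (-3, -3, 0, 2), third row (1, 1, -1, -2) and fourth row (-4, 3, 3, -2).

The determinant is 42.

Expand along row 2 (it has 1 zero):
  − (-3) · M_21   where M_21 = det([-2 -4 -2; 1 -1 -2; 3 3 -2]) = -12
  + (-3) · M_22   where M_22 = det([-2 -4 -2; 1 -1 -2; -4 3 -2]) = -54
  + (2) · M_24   where M_24 = det([-2 -2 -4; 1 1 -1; -4 3 3]) = -42
det = (-1)·(-3)·(-12) + (+1)·(-3)·(-54) + (+1)·(2)·(-42) = 42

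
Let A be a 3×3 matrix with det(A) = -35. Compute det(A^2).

The determinant is 1225.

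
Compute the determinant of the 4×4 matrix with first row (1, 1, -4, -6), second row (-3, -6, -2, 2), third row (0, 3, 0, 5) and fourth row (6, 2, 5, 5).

1045

Expand along row 3 (it has 2 zeros):
  − (3) · M_32   where M_32 = det([1 -4 -6; -3 -2 2; 6 5 5]) = -110
  − (5) · M_34   where M_34 = det([1 1 -4; -3 -6 -2; 6 2 5]) = -143
det = (-1)·(3)·(-110) + (-1)·(5)·(-143) = 1045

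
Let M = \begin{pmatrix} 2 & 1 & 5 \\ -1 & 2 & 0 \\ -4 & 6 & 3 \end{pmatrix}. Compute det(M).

Expand along row 2:
  − (-1) · |1 5; 6 3| = −(-1)·(3 − 30) = -27
  + 2 · |2 5; -4 3| = 2·(6 − (-20)) = 52
Sum: (-27) + (52) = 25

|M| = 25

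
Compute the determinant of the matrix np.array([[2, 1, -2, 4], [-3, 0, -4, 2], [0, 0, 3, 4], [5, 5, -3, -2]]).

The determinant is -392.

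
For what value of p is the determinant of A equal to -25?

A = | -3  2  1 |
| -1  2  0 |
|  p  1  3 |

Expanding along the column containing p, det(A) is linear in p: det(A) = (-2)·p + (-13).
Set (-2)·p + (-13) = -25  ⇒  (-2)·p = -12  ⇒  p = 6.

6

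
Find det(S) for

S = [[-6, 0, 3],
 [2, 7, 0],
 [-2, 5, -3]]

Expand along column 2:
  + 7 · |-6 3; -2 -3| = 7·(18 − (-6)) = 168
  − 5 · |-6 3; 2 0| = −5·(0 − 6) = 30
Sum: (168) + (30) = 198

198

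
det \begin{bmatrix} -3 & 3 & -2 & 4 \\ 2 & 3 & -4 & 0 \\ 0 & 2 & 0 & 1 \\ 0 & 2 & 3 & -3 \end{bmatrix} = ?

125

Expand along row 3 (it has 2 zeros):
  − (2) · M_32   where M_32 = det([-3 -2 4; 2 -4 0; 0 3 -3]) = -24
  − (1) · M_34   where M_34 = det([-3 3 -2; 2 3 -4; 0 2 3]) = -77
det = (-1)·(2)·(-24) + (-1)·(1)·(-77) = 125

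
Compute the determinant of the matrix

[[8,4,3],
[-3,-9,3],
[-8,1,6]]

-705

Expand along row 1:
  + 8 · |-9 3; 1 6| = 8·(-54 − 3) = -456
  − 4 · |-3 3; -8 6| = −4·(-18 − (-24)) = -24
  + 3 · |-3 -9; -8 1| = 3·(-3 − 72) = -225
Sum: (-456) + (-24) + (-225) = -705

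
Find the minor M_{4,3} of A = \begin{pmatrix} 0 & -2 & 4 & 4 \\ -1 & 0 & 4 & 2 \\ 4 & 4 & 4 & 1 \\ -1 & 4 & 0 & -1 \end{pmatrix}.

Delete row 4 and column 3; the remaining 3×3 submatrix is [0 -2 4; -1 0 2; 4 4 1].
Its determinant is -34.

-34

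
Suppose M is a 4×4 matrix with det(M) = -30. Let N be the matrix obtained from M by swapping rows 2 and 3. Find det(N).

Swapping two rows multiplies the determinant by −1.
det(N) = (-1)·(-30) = 30

|N| = 30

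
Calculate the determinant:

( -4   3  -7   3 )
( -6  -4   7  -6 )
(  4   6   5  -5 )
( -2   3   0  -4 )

Expand along row 4 (it has 1 zero):
  − (-2) · M_41   where M_41 = det([3 -7 3; -4 7 -6; 6 5 -5]) = 191
  + (3) · M_42   where M_42 = det([-4 -7 3; -6 7 -6; 4 5 -5]) = 224
  + (-4) · M_44   where M_44 = det([-4 3 -7; -6 -4 7; 4 6 5]) = 562
det = (-1)·(-2)·(191) + (+1)·(3)·(224) + (+1)·(-4)·(562) = -1194

-1194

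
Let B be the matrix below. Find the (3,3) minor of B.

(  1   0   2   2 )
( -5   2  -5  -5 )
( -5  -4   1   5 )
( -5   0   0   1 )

22

Delete row 3 and column 3; the remaining 3×3 submatrix is [1 0 2; -5 2 -5; -5 0 1].
Its determinant is 22.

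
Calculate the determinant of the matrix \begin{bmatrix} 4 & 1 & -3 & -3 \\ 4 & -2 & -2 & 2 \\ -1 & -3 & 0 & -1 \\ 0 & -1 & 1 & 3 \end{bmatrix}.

-24

Expand along row 3 (it has 1 zero):
  + (-1) · M_31   where M_31 = det([1 -3 -3; -2 -2 2; -1 1 3]) = -8
  − (-3) · M_32   where M_32 = det([4 -3 -3; 4 -2 2; 0 1 3]) = -8
  − (-1) · M_34   where M_34 = det([4 1 -3; 4 -2 -2; 0 -1 1]) = -8
det = (+1)·(-1)·(-8) + (-1)·(-3)·(-8) + (-1)·(-1)·(-8) = -24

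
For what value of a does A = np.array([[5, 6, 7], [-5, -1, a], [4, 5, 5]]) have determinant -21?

Expanding along the column containing a, det(A) is linear in a: det(A) = (-1)·a + (-22).
Set (-1)·a + (-22) = -21  ⇒  (-1)·a = 1  ⇒  a = -1.

a = -1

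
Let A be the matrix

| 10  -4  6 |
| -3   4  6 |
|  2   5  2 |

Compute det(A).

-430

Expand along column 1:
  + 10 · |4 6; 5 2| = 10·(8 − 30) = -220
  − (-3) · |-4 6; 5 2| = −(-3)·(-8 − 30) = -114
  + 2 · |-4 6; 4 6| = 2·(-24 − 24) = -96
Sum: (-220) + (-114) + (-96) = -430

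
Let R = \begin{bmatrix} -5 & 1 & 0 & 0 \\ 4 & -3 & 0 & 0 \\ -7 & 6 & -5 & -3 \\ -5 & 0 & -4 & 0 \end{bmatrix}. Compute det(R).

R is block lower-triangular with a 2×2 block and a 2×2 block on the diagonal, so its determinant equals the product of the determinants of the diagonal blocks.
det of the 2×2 block = 11
det of the 2×2 block = -12
det = (11)·(-12) = -132

-132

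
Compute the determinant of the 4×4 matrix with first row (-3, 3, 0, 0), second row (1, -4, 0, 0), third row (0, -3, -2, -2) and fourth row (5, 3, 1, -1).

The matrix is block lower-triangular with a 2×2 block and a 2×2 block on the diagonal, so its determinant equals the product of the determinants of the diagonal blocks.
det of the 2×2 block = 9
det of the 2×2 block = 4
det = (9)·(4) = 36

36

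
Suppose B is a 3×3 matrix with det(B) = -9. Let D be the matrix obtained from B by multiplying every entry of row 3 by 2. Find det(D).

Scaling one row by 2 multiplies the determinant by 2.
det(D) = (2)·(-9) = -18

|D| = -18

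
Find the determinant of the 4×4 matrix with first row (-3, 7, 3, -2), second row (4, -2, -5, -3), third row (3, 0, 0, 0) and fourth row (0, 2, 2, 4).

The determinant is -312.

Expand along row 3 (it has 3 zeros):
  + (3) · M_31   where M_31 = det([7 3 -2; -2 -5 -3; 2 2 4]) = -104
det = (+1)·(3)·(-104) = -312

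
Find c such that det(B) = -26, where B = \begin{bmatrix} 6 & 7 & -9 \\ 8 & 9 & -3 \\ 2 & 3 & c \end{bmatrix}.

Expanding along the column containing c, det(B) is linear in c: det(B) = (-2)·c + (-42).
Set (-2)·c + (-42) = -26  ⇒  (-2)·c = 16  ⇒  c = -8.

c = -8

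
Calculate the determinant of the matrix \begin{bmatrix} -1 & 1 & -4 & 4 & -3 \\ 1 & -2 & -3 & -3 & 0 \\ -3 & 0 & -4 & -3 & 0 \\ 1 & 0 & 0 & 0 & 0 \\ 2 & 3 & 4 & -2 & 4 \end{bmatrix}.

The determinant is -65.

Expand along row 4 (it has 4 zeros):
  − (1) · M_41   where M_41 = det([1 -4 4 -3; -2 -3 -3 0; 0 -4 -3 0; 3 4 -2 4]) = 65
det = (-1)·(1)·(65) = -65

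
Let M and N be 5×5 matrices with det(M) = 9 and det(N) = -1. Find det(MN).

det(MN) = det(M)·det(N) = (9)·(-1) = -9

det(MN) = -9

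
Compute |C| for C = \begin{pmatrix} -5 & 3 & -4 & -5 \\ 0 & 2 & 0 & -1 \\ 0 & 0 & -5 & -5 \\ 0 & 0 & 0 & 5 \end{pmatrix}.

C is upper triangular, so det(C) is the product of the diagonal entries:
det = (-5) · (2) · (-5) · (5) = 250

|C| = 250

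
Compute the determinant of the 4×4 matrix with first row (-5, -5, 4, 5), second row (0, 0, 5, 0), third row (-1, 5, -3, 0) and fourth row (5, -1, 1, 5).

1350

Expand along row 2 (it has 3 zeros):
  − (5) · M_23   where M_23 = det([-5 -5 5; -1 5 0; 5 -1 5]) = -270
det = (-1)·(5)·(-270) = 1350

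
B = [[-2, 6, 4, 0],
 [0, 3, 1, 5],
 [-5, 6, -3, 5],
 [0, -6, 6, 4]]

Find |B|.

1800

Expand along column 1 (it has 2 zeros):
  + (-2) · M_11   where M_11 = det([3 1 5; 6 -3 5; -6 6 4]) = -90
  + (-5) · M_31   where M_31 = det([6 4 0; 3 1 5; -6 6 4]) = -324
det = (+1)·(-2)·(-90) + (+1)·(-5)·(-324) = 1800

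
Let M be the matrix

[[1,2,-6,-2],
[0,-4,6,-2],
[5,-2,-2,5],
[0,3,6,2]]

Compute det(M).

862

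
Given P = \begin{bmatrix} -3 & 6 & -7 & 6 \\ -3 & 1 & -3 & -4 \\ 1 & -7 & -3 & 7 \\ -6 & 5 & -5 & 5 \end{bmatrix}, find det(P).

|P| = -1949

Expand along row 1:
  + (-3) · M_11   where M_11 = det([1 -3 -4; -7 -3 7; 5 -5 5]) = -390
  − (6) · M_12   where M_12 = det([-3 -3 -4; 1 -3 7; -6 -5 5]) = 173
  + (-7) · M_13   where M_13 = det([-3 1 -4; 1 -7 7; -6 5 5]) = 311
  − (6) · M_14   where M_14 = det([-3 1 -3; 1 -7 -3; -6 5 -5]) = -16
det = (+1)·(-3)·(-390) + (-1)·(6)·(173) + (+1)·(-7)·(311) + (-1)·(6)·(-16) = -1949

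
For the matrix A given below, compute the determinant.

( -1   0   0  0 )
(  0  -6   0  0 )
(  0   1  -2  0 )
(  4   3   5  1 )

A is lower triangular, so det(A) is the product of the diagonal entries:
det = (-1) · (-6) · (-2) · (1) = -12

|A| = -12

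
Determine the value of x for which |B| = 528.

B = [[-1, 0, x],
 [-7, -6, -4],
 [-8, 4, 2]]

x = -7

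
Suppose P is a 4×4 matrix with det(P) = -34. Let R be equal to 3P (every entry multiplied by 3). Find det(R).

det(R) = -2754

For a 4×4 matrix, det(3P) = 3^4·det(P) = 81·det(P).
det(R) = (81)·(-34) = -2754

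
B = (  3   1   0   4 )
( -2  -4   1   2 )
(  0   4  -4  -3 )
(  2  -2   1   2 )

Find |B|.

Expand along row 1 (it has 1 zero):
  + (3) · M_11   where M_11 = det([-4 1 2; 4 -4 -3; -2 1 2]) = 10
  − (1) · M_12   where M_12 = det([-2 1 2; 0 -4 -3; 2 1 2]) = 20
  − (4) · M_14   where M_14 = det([-2 -4 1; 0 4 -4; 2 -2 1]) = 32
det = (+1)·(3)·(10) + (-1)·(1)·(20) + (-1)·(4)·(32) = -118

The determinant is -118.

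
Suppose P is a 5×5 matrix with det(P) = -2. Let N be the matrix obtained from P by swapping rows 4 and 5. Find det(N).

2

Swapping two rows multiplies the determinant by −1.
det(N) = (-1)·(-2) = 2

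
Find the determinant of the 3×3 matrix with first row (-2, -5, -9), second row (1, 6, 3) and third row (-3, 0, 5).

The determinant is -152.

Expand along column 2:
  − (-5) · |1 3; -3 5| = −(-5)·(5 − (-9)) = 70
  + 6 · |-2 -9; -3 5| = 6·(-10 − 27) = -222
Sum: (70) + (-222) = -152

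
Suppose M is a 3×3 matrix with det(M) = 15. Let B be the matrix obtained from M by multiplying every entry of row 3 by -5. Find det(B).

The determinant is -75.

Scaling one row by -5 multiplies the determinant by -5.
det(B) = (-5)·(15) = -75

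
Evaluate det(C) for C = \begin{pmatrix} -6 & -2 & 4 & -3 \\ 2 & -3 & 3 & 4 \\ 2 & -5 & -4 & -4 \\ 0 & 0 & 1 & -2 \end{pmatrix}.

Expand along row 4 (it has 2 zeros):
  − (1) · M_43   where M_43 = det([-6 -2 -3; 2 -3 4; 2 -5 -4]) = -212
  + (-2) · M_44   where M_44 = det([-6 -2 4; 2 -3 3; 2 -5 -4]) = -206
det = (-1)·(1)·(-212) + (+1)·(-2)·(-206) = 624

624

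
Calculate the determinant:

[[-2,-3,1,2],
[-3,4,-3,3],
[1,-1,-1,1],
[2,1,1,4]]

Expand along row 1:
  + (-2) · M_11   where M_11 = det([4 -3 3; -1 -1 1; 1 1 4]) = -35
  − (-3) · M_12   where M_12 = det([-3 -3 3; 1 -1 1; 2 1 4]) = 30
  + (1) · M_13   where M_13 = det([-3 4 3; 1 -1 1; 2 1 4]) = 16
  − (2) · M_14   where M_14 = det([-3 4 -3; 1 -1 -1; 2 1 1]) = -21
det = (+1)·(-2)·(-35) + (-1)·(-3)·(30) + (+1)·(1)·(16) + (-1)·(2)·(-21) = 218

218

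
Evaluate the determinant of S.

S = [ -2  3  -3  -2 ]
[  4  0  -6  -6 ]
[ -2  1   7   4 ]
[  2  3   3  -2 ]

|S| = -48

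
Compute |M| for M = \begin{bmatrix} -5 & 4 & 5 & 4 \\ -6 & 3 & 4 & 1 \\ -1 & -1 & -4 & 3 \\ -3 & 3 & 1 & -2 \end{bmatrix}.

The determinant is 297.

Expand along row 1:
  + (-5) · M_11   where M_11 = det([3 4 1; -1 -4 3; 3 1 -2]) = 54
  − (4) · M_12   where M_12 = det([-6 4 1; -1 -4 3; -3 1 -2]) = -87
  + (5) · M_13   where M_13 = det([-6 3 1; -1 -1 3; -3 3 -2]) = 3
  − (4) · M_14   where M_14 = det([-6 3 4; -1 -1 -4; -3 3 1]) = -51
det = (+1)·(-5)·(54) + (-1)·(4)·(-87) + (+1)·(5)·(3) + (-1)·(4)·(-51) = 297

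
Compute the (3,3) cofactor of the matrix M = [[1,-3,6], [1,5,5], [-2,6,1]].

The cofactor is 8.

Delete row 3 and column 3; the remaining 2×2 submatrix is [1 -3; 1 5].
Its determinant is 1·5 − (-3)·1 = 8.
The cofactor carries sign (−1)^(3+3) = +1, so C_{3,3} = +(8) = 8.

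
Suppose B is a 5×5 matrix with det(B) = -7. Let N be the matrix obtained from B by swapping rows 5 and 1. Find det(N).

7

Swapping two rows multiplies the determinant by −1.
det(N) = (-1)·(-7) = 7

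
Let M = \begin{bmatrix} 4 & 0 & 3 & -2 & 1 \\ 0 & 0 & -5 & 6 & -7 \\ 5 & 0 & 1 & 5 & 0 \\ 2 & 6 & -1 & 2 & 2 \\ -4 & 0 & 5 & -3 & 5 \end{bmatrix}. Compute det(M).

Expand along column 2 (it has 4 zeros):
  + (6) · M_42   where M_42 = det([4 3 -2 1; 0 -5 6 -7; 5 1 5 0; -4 5 -3 5]) = 676
det = (+1)·(6)·(676) = 4056

|M| = 4056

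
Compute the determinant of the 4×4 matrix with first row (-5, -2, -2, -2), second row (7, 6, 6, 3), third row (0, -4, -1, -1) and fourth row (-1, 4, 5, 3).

Expand along row 3 (it has 1 zero):
  − (-4) · M_32   where M_32 = det([-5 -2 -2; 7 6 3; -1 5 3]) = -49
  + (-1) · M_33   where M_33 = det([-5 -2 -2; 7 6 3; -1 4 3]) = -50
  − (-1) · M_34   where M_34 = det([-5 -2 -2; 7 6 6; -1 4 5]) = -16
det = (-1)·(-4)·(-49) + (+1)·(-1)·(-50) + (-1)·(-1)·(-16) = -162

-162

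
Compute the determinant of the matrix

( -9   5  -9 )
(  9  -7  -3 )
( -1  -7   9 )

The determinant is 996.

Expand along column 1:
  + (-9) · |-7 -3; -7 9| = (-9)·(-63 − 21) = 756
  − 9 · |5 -9; -7 9| = −9·(45 − 63) = 162
  + (-1) · |5 -9; -7 -3| = (-1)·(-15 − 63) = 78
Sum: (756) + (162) + (78) = 996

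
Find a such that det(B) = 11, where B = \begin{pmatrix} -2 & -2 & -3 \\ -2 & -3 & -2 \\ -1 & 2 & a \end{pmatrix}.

Expanding along the column containing a, det(B) is linear in a: det(B) = (2)·a + (9).
Set (2)·a + (9) = 11  ⇒  (2)·a = 2  ⇒  a = 1.

1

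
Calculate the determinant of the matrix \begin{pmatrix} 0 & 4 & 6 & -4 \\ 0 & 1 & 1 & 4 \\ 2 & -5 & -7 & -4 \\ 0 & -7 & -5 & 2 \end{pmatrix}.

-200

Expand along column 1 (it has 3 zeros):
  + (2) · M_31   where M_31 = det([4 6 -4; 1 1 4; -7 -5 2]) = -100
det = (+1)·(2)·(-100) = -200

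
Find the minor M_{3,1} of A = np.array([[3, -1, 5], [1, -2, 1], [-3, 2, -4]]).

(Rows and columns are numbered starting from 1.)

9

Delete row 3 and column 1; the remaining 2×2 submatrix is [-1 5; -2 1].
Its determinant is (-1)·1 − 5·(-2) = 9.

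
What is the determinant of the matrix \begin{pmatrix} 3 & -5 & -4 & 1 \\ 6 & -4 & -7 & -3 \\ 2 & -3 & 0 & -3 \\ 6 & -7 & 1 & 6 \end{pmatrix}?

The determinant is 824.

Expand along row 3 (it has 1 zero):
  + (2) · M_31   where M_31 = det([-5 -4 1; -4 -7 -3; -7 1 6]) = -38
  − (-3) · M_32   where M_32 = det([3 -4 1; 6 -7 -3; 6 1 6]) = 147
  − (-3) · M_34   where M_34 = det([3 -5 -4; 6 -4 -7; 6 -7 1]) = 153
det = (+1)·(2)·(-38) + (-1)·(-3)·(147) + (-1)·(-3)·(153) = 824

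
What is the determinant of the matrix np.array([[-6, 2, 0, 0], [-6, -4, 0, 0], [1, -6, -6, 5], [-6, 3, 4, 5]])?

-1800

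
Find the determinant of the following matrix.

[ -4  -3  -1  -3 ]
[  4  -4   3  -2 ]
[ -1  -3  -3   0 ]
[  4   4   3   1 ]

107

Expand along row 3 (it has 1 zero):
  + (-1) · M_31   where M_31 = det([-3 -1 -3; -4 3 -2; 4 3 1]) = 49
  − (-3) · M_32   where M_32 = det([-4 -1 -3; 4 3 -2; 4 3 1]) = -24
  + (-3) · M_33   where M_33 = det([-4 -3 -3; 4 -4 -2; 4 4 1]) = -76
det = (+1)·(-1)·(49) + (-1)·(-3)·(-24) + (+1)·(-3)·(-76) = 107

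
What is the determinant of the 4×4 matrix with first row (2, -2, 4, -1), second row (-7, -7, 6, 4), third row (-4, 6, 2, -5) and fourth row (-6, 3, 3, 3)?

-2040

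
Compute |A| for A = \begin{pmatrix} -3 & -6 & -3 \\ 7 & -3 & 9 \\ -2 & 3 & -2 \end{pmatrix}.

The determinant is 42.

Expand along row 1:
  + (-3) · |-3 9; 3 -2| = (-3)·(6 − 27) = 63
  − (-6) · |7 9; -2 -2| = −(-6)·(-14 − (-18)) = 24
  + (-3) · |7 -3; -2 3| = (-3)·(21 − 6) = -45
Sum: (63) + (24) + (-45) = 42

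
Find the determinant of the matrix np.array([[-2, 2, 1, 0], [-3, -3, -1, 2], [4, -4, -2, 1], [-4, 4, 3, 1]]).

The determinant is -12.

Expand along row 1 (it has 1 zero):
  + (-2) · M_11   where M_11 = det([-3 -1 2; -4 -2 1; 4 3 1]) = -1
  − (2) · M_12   where M_12 = det([-3 -1 2; 4 -2 1; -4 3 1]) = 31
  + (1) · M_13   where M_13 = det([-3 -3 2; 4 -4 1; -4 4 1]) = 48
det = (+1)·(-2)·(-1) + (-1)·(2)·(31) + (+1)·(1)·(48) = -12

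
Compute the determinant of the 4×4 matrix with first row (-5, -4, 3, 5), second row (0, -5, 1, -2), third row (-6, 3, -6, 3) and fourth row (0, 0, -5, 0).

The determinant is -765.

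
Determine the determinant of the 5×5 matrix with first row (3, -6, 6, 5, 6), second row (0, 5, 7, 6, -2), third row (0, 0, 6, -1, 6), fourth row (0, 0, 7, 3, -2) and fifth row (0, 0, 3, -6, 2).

-4830

The matrix is block upper-triangular with a 2×2 block and a 3×3 block on the diagonal, so its determinant equals the product of the determinants of the diagonal blocks.
det of the 2×2 block = 15
det of the 3×3 block = -322
det = (15)·(-322) = -4830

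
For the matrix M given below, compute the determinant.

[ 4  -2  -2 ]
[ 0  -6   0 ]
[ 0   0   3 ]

-72

M is upper triangular, so det(M) is the product of the diagonal entries:
det = (4) · (-6) · (3) = -72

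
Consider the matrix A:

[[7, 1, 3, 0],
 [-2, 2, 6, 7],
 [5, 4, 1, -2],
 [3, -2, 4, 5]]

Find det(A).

The determinant is -259.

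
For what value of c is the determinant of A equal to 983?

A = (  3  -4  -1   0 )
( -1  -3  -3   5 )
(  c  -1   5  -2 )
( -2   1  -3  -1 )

Expanding along the column containing c, det(A) is linear in c: det(A) = (-74)·c + (317).
Set (-74)·c + (317) = 983  ⇒  (-74)·c = 666  ⇒  c = -9.

c = -9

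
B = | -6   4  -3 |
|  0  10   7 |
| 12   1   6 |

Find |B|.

Expand along row 2:
  + 10 · |-6 -3; 12 6| = 10·(-36 − (-36)) = 0
  − 7 · |-6 4; 12 1| = −7·(-6 − 48) = 378
Sum: (0) + (378) = 378

det(B) = 378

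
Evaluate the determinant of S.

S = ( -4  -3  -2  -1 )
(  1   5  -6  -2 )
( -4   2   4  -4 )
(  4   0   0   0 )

det(S) = 640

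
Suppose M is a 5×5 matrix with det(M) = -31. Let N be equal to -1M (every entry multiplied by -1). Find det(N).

For a 5×5 matrix, det(-1M) = (-1)^5·det(M) = -1·det(M).
det(N) = (-1)·(-31) = 31

|N| = 31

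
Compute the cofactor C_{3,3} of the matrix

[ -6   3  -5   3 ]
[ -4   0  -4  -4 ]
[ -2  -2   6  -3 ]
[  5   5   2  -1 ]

Delete row 3 and column 3; the remaining 3×3 submatrix is [-6 3 3; -4 0 -4; 5 5 -1].
Its determinant is -252.
The cofactor carries sign (−1)^(3+3) = +1, so C_{3,3} = +(-252) = -252.

The cofactor is -252.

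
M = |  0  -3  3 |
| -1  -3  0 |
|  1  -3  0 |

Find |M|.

|M| = 18

Expand along column 3:
  + 3 · |-1 -3; 1 -3| = 3·(3 − (-3)) = 18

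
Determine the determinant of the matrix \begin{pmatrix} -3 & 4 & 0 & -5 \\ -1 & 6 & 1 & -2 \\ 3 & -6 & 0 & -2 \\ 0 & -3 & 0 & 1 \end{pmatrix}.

-69

Expand along column 3 (it has 3 zeros):
  − (1) · M_23   where M_23 = det([-3 4 -5; 3 -6 -2; 0 -3 1]) = 69
det = (-1)·(1)·(69) = -69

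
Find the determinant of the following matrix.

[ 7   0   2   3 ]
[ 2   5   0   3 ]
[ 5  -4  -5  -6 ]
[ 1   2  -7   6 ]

-2724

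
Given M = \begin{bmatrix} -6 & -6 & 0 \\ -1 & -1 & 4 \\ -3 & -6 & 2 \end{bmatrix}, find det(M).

The determinant is -72.

Expand along row 1:
  + (-6) · |-1 4; -6 2| = (-6)·(-2 − (-24)) = -132
  − (-6) · |-1 4; -3 2| = −(-6)·(-2 − (-12)) = 60
Sum: (-132) + (60) = -72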